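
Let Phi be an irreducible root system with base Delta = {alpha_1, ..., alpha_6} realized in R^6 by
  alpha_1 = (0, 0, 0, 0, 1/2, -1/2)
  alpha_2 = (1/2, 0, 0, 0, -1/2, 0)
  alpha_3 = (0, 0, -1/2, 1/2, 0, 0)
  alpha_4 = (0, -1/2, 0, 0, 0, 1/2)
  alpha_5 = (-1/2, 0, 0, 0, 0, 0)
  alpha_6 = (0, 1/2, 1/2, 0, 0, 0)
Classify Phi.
Compute the Cartan integers a_ij = 2(alpha_i, alpha_j)/(alpha_j, alpha_j); the resulting 6x6 Cartan matrix is
[[2, -1, 0, -1, 0, 0], [-1, 2, 0, 0, -2, 0], [0, 0, 2, 0, 0, -1], [-1, 0, 0, 2, 0, -1], [0, -1, 0, 0, 2, 0], [0, 0, -1, -1, 0, 2]].
The roots have two lengths (squared-length ratio 2:1); the short ones are alpha_{5}. The associated Dynkin diagram is a chain of 6 nodes with a double edge at one end; the terminal node there is the unique short simple root (B_6), so the type is B_6 (the algebra so(13)).

B_6 (so(13))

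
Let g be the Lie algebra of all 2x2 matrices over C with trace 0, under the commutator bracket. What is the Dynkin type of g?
This is sl(2), which has dimension 2^2 - 1 = 3 and rank 2 - 1 = 1 (a Cartan subalgebra is the diagonal traceless matrices). In the classification of classical Lie algebras, the special linear algebra sl(n+1) has type A_n; here n = 1, so the Dynkin diagram is a chain of 1 nodes with single edges (A_1). Hence the type is A_1.

A_1 (sl(2))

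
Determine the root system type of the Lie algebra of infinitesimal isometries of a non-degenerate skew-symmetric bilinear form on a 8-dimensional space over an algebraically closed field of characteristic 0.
C_4 (sp(8))

This is sp(8), which has dimension 8(8+1)/2 = 36 and rank 8/2 = 4. In the classification of classical Lie algebras, the symplectic algebra sp(2n) has type C_n; here n = 4, so the Dynkin diagram is a chain of 4 nodes with a double edge at one end; the terminal node there is the unique long simple root (C_4). Hence the type is C_4.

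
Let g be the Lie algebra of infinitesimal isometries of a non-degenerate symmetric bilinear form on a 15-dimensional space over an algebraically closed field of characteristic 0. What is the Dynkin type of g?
B_7 (so(15))

This is so(15) with 15 odd, which has dimension 15(15-1)/2 = 105 and rank (15-1)/2 = 7. In the classification of classical Lie algebras, the orthogonal algebra so(2n+1) in an odd number of variables has type B_n; here n = 7, so the Dynkin diagram is a chain of 7 nodes with a double edge at one end; the terminal node there is the unique short simple root (B_7). Hence the type is B_7.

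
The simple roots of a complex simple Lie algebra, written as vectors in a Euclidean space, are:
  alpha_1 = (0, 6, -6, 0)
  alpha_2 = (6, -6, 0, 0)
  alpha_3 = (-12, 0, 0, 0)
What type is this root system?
Compute the Cartan integers a_ij = 2(alpha_i, alpha_j)/(alpha_j, alpha_j); the resulting 3x3 Cartan matrix is
[[2, -1, 0], [-1, 2, -1], [0, -2, 2]].
The roots have two lengths (squared-length ratio 2:1); the short ones are alpha_{1,2}. The associated Dynkin diagram is a chain of 3 nodes with a double edge at one end; the terminal node there is the unique long simple root (C_3), so the type is C_3 (the algebra sp(6)).

type C_3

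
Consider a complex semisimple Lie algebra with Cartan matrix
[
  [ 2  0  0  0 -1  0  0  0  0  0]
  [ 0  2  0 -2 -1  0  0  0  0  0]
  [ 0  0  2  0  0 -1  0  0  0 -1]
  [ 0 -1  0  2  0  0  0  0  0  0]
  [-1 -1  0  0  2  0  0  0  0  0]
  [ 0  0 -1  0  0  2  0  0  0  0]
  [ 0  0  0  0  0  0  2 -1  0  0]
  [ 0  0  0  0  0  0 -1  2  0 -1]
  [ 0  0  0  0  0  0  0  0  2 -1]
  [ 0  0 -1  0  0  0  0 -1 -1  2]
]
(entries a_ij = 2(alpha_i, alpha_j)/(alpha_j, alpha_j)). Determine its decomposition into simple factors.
B4 + E6

The diagram associated to this matrix has two connected components: the simple roots {alpha_1, alpha_2, alpha_4, alpha_5} form a chain of 4 nodes with a double edge at one end; the terminal node there is the unique short simple root (B_4), and {alpha_3, alpha_6, alpha_7, alpha_8, alpha_9, alpha_10} form a chain of 5 nodes with one extra node attached to the third node from one end (E_6). A semisimple Lie algebra decomposes uniquely as the direct sum of simple ideals, one per connected component of its Dynkin diagram, so g ≅ B_4 ⊕ E_6 (dimension 36 + 78 = 114).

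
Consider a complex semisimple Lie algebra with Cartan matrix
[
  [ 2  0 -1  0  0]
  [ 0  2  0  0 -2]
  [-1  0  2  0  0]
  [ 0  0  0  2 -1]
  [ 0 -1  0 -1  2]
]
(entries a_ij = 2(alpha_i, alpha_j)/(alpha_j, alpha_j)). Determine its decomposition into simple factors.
The diagram associated to this matrix has two connected components: the simple roots {alpha_1, alpha_3} form a chain of 2 nodes with single edges (A_2), and {alpha_2, alpha_4, alpha_5} form a chain of 3 nodes with a double edge at one end; the terminal node there is the unique long simple root (C_3). A semisimple Lie algebra decomposes uniquely as the direct sum of simple ideals, one per connected component of its Dynkin diagram, so g ≅ A_2 ⊕ C_3 (dimension 8 + 21 = 29).

A2 ⊕ C3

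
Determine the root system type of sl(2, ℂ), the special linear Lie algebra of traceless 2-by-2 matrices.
This is sl(2), which has dimension 2^2 - 1 = 3 and rank 2 - 1 = 1 (a Cartan subalgebra is the diagonal traceless matrices). In the classification of classical Lie algebras, the special linear algebra sl(n+1) has type A_n; here n = 1, so the Dynkin diagram is a chain of 1 nodes with single edges (A_1). Hence the type is A_1.

type A_1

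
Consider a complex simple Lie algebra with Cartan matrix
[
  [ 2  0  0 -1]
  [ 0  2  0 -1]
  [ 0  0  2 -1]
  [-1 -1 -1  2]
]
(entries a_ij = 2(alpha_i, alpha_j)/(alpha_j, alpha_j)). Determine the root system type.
The matrix has rank 4 with 2's on the diagonal. Reading the off-diagonal entries as Dynkin edges (a single edge where a_ij = a_ji = -1; a double or triple edge where a_ij * a_ji = 2 or 3), the diagram is a chain of 2 nodes with a fork of two nodes at one end (D_4). One simple-root ordering that puts it in standard form is (alpha_2, alpha_4, alpha_1, alpha_3). So the algebra is type D_4, i.e. so(8).

D_4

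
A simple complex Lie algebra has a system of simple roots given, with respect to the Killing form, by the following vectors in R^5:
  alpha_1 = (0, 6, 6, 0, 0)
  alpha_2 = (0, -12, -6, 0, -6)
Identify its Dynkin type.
Compute the Cartan integers a_ij = 2(alpha_i, alpha_j)/(alpha_j, alpha_j); the resulting 2x2 Cartan matrix is
[[2, -1], [-3, 2]].
The roots have two lengths (squared-length ratio 3:1); the short ones are alpha_{1}. The associated Dynkin diagram is two nodes joined by a triple edge (G_2), so the type is G_2.

G_2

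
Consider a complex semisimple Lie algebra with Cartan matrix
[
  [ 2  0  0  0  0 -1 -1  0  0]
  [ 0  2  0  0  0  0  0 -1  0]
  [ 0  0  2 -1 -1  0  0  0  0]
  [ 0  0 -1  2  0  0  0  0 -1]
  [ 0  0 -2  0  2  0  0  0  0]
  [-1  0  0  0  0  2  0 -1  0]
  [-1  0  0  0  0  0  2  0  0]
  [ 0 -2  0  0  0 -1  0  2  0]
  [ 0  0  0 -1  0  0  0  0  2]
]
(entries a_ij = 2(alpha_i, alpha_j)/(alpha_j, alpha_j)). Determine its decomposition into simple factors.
B_5 (so(11)) + C_4 (sp(8))

The diagram associated to this matrix has two connected components: the simple roots {alpha_1, alpha_2, alpha_6, alpha_7, alpha_8} form a chain of 5 nodes with a double edge at one end; the terminal node there is the unique short simple root (B_5), and {alpha_3, alpha_4, alpha_5, alpha_9} form a chain of 4 nodes with a double edge at one end; the terminal node there is the unique long simple root (C_4). A semisimple Lie algebra decomposes uniquely as the direct sum of simple ideals, one per connected component of its Dynkin diagram, so g ≅ B_5 ⊕ C_4 (dimension 55 + 36 = 91).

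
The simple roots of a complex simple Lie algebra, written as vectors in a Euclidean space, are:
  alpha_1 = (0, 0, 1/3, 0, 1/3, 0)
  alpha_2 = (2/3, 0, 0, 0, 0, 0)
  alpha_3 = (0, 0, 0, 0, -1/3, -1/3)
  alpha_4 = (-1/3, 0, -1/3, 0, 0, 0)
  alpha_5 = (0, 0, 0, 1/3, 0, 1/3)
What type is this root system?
Compute the Cartan integers a_ij = 2(alpha_i, alpha_j)/(alpha_j, alpha_j); the resulting 5x5 Cartan matrix is
[[2, 0, -1, -1, 0], [0, 2, 0, -2, 0], [-1, 0, 2, 0, -1], [-1, -1, 0, 2, 0], [0, 0, -1, 0, 2]].
The roots have two lengths (squared-length ratio 2:1); the short ones are alpha_{1,3,4,5}. The associated Dynkin diagram is a chain of 5 nodes with a double edge at one end; the terminal node there is the unique long simple root (C_5), so the type is C_5 (the algebra sp(10)).

type C_5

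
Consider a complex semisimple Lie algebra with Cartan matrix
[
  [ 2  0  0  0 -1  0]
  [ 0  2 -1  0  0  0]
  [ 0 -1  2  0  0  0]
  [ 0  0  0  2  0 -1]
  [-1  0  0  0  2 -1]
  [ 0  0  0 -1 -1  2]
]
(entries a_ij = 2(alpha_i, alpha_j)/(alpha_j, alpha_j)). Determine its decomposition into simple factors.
The diagram associated to this matrix has two connected components: the simple roots {alpha_2, alpha_3} form a chain of 2 nodes with single edges (A_2), and {alpha_1, alpha_4, alpha_5, alpha_6} form a chain of 4 nodes with single edges (A_4). A semisimple Lie algebra decomposes uniquely as the direct sum of simple ideals, one per connected component of its Dynkin diagram, so g ≅ A_2 ⊕ A_4 (dimension 8 + 24 = 32).

type A_2 ⊕ type A_4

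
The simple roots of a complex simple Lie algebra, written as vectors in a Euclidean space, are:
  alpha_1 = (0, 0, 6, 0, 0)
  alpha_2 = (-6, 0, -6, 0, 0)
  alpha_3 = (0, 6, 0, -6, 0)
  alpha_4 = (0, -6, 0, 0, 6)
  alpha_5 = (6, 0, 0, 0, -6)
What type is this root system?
B_5

Compute the Cartan integers a_ij = 2(alpha_i, alpha_j)/(alpha_j, alpha_j); the resulting 5x5 Cartan matrix is
[[2, -1, 0, 0, 0], [-2, 2, 0, 0, -1], [0, 0, 2, -1, 0], [0, 0, -1, 2, -1], [0, -1, 0, -1, 2]].
The roots have two lengths (squared-length ratio 2:1); the short ones are alpha_{1}. The associated Dynkin diagram is a chain of 5 nodes with a double edge at one end; the terminal node there is the unique short simple root (B_5), so the type is B_5 (the algebra so(11)).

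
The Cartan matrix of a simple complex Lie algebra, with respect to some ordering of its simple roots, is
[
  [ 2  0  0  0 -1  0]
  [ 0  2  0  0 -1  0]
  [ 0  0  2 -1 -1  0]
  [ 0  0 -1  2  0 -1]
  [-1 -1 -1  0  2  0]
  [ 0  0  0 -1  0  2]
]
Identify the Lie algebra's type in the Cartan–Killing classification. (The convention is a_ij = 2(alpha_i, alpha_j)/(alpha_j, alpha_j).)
type D_6

The matrix has rank 6 with 2's on the diagonal. Reading the off-diagonal entries as Dynkin edges (a single edge where a_ij = a_ji = -1; a double or triple edge where a_ij * a_ji = 2 or 3), the diagram is a chain of 4 nodes with a fork of two nodes at one end (D_6). One simple-root ordering that puts it in standard form is (alpha_6, alpha_4, alpha_3, alpha_5, alpha_1, alpha_2). So the algebra is type D_6, i.e. so(12).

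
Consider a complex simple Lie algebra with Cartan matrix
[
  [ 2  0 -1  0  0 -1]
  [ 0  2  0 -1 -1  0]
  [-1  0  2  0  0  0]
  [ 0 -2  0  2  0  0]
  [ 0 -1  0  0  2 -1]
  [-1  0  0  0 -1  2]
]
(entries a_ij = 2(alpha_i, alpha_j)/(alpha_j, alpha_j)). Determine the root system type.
The matrix has rank 6 with 2's on the diagonal. Reading the off-diagonal entries as Dynkin edges (a single edge where a_ij = a_ji = -1; a double or triple edge where a_ij * a_ji = 2 or 3), the diagram is a chain of 6 nodes with a double edge at one end; the terminal node there is the unique long simple root (C_6). One simple-root ordering that puts it in standard form is (alpha_3, alpha_1, alpha_6, alpha_5, alpha_2, alpha_4). So the algebra is type C_6, i.e. sp(12).

C_6 (sp(12))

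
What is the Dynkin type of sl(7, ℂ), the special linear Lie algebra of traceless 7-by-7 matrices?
This is sl(7), which has dimension 7^2 - 1 = 48 and rank 7 - 1 = 6 (a Cartan subalgebra is the diagonal traceless matrices). In the classification of classical Lie algebras, the special linear algebra sl(n+1) has type A_n; here n = 6, so the Dynkin diagram is a chain of 6 nodes with single edges (A_6). Hence the type is A_6.

A_6 (sl(7))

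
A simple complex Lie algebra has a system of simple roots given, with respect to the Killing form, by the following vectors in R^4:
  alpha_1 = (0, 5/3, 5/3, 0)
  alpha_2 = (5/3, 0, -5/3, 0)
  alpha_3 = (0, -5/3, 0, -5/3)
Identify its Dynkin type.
A_3

Compute the Cartan integers a_ij = 2(alpha_i, alpha_j)/(alpha_j, alpha_j); the resulting 3x3 Cartan matrix is
[[2, -1, -1], [-1, 2, 0], [-1, 0, 2]].
All simple roots have the same length, so the diagram is simply laced. The associated Dynkin diagram is a chain of 3 nodes with single edges (A_3), so the type is A_3 (the algebra sl(4)).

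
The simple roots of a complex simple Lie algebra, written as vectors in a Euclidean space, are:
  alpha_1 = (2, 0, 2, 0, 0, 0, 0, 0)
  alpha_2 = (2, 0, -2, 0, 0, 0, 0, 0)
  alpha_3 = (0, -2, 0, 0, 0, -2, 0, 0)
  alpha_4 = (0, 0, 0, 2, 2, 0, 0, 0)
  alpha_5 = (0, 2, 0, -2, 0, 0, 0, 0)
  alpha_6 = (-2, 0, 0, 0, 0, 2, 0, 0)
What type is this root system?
Compute the Cartan integers a_ij = 2(alpha_i, alpha_j)/(alpha_j, alpha_j); the resulting 6x6 Cartan matrix is
[[2, 0, 0, 0, 0, -1], [0, 2, 0, 0, 0, -1], [0, 0, 2, 0, -1, -1], [0, 0, 0, 2, -1, 0], [0, 0, -1, -1, 2, 0], [-1, -1, -1, 0, 0, 2]].
All simple roots have the same length, so the diagram is simply laced. The associated Dynkin diagram is a chain of 4 nodes with a fork of two nodes at one end (D_6), so the type is D_6 (the algebra so(12)).

D_6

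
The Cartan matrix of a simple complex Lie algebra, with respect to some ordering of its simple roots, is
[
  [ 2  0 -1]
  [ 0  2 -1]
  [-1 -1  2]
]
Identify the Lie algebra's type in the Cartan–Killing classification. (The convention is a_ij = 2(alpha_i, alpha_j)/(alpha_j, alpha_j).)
A3

The matrix has rank 3 with 2's on the diagonal. Reading the off-diagonal entries as Dynkin edges (a single edge where a_ij = a_ji = -1; a double or triple edge where a_ij * a_ji = 2 or 3), the diagram is a chain of 3 nodes with single edges (A_3). One simple-root ordering that puts it in standard form is (alpha_1, alpha_3, alpha_2). So the algebra is type A_3, i.e. sl(4).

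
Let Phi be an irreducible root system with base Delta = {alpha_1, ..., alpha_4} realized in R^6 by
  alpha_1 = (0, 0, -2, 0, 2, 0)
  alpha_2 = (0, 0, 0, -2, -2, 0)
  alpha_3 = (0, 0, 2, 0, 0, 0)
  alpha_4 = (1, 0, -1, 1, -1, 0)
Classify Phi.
F4

Compute the Cartan integers a_ij = 2(alpha_i, alpha_j)/(alpha_j, alpha_j); the resulting 4x4 Cartan matrix is
[[2, -1, -2, 0], [-1, 2, 0, 0], [-1, 0, 2, -1], [0, 0, -1, 2]].
The roots have two lengths (squared-length ratio 2:1); the short ones are alpha_{3,4}. The associated Dynkin diagram is a chain of 4 nodes with a double edge between the middle two (F_4), so the type is F_4.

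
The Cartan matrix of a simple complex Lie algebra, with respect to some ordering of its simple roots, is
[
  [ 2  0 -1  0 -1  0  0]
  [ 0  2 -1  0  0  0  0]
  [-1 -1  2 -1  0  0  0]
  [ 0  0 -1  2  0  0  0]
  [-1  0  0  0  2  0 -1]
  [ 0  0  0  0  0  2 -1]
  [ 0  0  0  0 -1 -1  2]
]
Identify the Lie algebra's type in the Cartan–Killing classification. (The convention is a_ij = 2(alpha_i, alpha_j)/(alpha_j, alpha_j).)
The matrix has rank 7 with 2's on the diagonal. Reading the off-diagonal entries as Dynkin edges (a single edge where a_ij = a_ji = -1; a double or triple edge where a_ij * a_ji = 2 or 3), the diagram is a chain of 5 nodes with a fork of two nodes at one end (D_7). One simple-root ordering that puts it in standard form is (alpha_6, alpha_7, alpha_5, alpha_1, alpha_3, alpha_4, alpha_2). So the algebra is type D_7, i.e. so(14).

D_7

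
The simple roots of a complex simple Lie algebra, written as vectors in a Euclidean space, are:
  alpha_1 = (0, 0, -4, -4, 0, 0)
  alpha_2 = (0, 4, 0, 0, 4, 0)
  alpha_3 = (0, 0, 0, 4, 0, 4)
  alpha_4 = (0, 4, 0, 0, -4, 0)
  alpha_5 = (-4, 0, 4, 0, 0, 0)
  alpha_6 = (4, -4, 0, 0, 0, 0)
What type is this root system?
type D_6

Compute the Cartan integers a_ij = 2(alpha_i, alpha_j)/(alpha_j, alpha_j); the resulting 6x6 Cartan matrix is
[[2, 0, -1, 0, -1, 0], [0, 2, 0, 0, 0, -1], [-1, 0, 2, 0, 0, 0], [0, 0, 0, 2, 0, -1], [-1, 0, 0, 0, 2, -1], [0, -1, 0, -1, -1, 2]].
All simple roots have the same length, so the diagram is simply laced. The associated Dynkin diagram is a chain of 4 nodes with a fork of two nodes at one end (D_6), so the type is D_6 (the algebra so(12)).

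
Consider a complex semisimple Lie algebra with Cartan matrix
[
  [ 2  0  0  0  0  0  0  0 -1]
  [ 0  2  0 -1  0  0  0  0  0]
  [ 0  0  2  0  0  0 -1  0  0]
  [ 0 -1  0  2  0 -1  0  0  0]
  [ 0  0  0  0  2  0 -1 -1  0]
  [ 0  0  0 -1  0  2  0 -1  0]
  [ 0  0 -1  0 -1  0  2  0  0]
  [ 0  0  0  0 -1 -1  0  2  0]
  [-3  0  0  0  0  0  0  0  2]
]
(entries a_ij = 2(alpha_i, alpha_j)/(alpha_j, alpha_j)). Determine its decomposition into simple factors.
A_7 (sl(8)) ⊕ G_2

The diagram associated to this matrix has two connected components: the simple roots {alpha_2, alpha_3, alpha_4, alpha_5, alpha_6, alpha_7, alpha_8} form a chain of 7 nodes with single edges (A_7), and {alpha_1, alpha_9} form two nodes joined by a triple edge (G_2). A semisimple Lie algebra decomposes uniquely as the direct sum of simple ideals, one per connected component of its Dynkin diagram, so g ≅ A_7 ⊕ G_2 (dimension 63 + 14 = 77).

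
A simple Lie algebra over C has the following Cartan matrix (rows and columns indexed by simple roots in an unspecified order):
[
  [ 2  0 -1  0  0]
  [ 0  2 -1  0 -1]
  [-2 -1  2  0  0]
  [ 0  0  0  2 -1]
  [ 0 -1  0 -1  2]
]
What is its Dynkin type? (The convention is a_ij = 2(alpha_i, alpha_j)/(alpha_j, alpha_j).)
The matrix has rank 5 with 2's on the diagonal. Reading the off-diagonal entries as Dynkin edges (a single edge where a_ij = a_ji = -1; a double or triple edge where a_ij * a_ji = 2 or 3), the diagram is a chain of 5 nodes with a double edge at one end; the terminal node there is the unique short simple root (B_5). One simple-root ordering that puts it in standard form is (alpha_4, alpha_5, alpha_2, alpha_3, alpha_1). So the algebra is type B_5, i.e. so(11).

B_5 (so(11))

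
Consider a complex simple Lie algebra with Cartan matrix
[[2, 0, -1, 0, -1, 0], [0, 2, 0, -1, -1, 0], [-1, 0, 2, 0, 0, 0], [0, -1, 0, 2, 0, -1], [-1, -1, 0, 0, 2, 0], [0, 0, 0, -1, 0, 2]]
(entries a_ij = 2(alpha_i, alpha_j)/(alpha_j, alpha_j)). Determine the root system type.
The matrix has rank 6 with 2's on the diagonal. Reading the off-diagonal entries as Dynkin edges (a single edge where a_ij = a_ji = -1; a double or triple edge where a_ij * a_ji = 2 or 3), the diagram is a chain of 6 nodes with single edges (A_6). One simple-root ordering that puts it in standard form is (alpha_3, alpha_1, alpha_5, alpha_2, alpha_4, alpha_6). So the algebra is type A_6, i.e. sl(7).

A_6 (sl(7))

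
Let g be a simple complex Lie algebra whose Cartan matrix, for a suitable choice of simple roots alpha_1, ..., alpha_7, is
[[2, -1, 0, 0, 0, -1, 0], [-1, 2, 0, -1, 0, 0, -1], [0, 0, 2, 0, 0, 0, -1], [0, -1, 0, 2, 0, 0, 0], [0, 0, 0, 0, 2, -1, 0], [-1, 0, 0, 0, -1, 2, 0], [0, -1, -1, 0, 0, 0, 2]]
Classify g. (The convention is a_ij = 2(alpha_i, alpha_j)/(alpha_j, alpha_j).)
type E_7

The matrix has rank 7 with 2's on the diagonal. Reading the off-diagonal entries as Dynkin edges (a single edge where a_ij = a_ji = -1; a double or triple edge where a_ij * a_ji = 2 or 3), the diagram is a chain of 6 nodes with one extra node attached to the third node from one end (E_7). One simple-root ordering that puts it in standard form is (alpha_3, alpha_4, alpha_7, alpha_2, alpha_1, alpha_6, alpha_5). So the algebra is type E_7.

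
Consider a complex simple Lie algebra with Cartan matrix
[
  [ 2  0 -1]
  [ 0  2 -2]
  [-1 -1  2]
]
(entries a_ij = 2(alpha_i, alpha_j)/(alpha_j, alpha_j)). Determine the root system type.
type C_3

The matrix has rank 3 with 2's on the diagonal. Reading the off-diagonal entries as Dynkin edges (a single edge where a_ij = a_ji = -1; a double or triple edge where a_ij * a_ji = 2 or 3), the diagram is a chain of 3 nodes with a double edge at one end; the terminal node there is the unique long simple root (C_3). One simple-root ordering that puts it in standard form is (alpha_1, alpha_3, alpha_2). So the algebra is type C_3, i.e. sp(6).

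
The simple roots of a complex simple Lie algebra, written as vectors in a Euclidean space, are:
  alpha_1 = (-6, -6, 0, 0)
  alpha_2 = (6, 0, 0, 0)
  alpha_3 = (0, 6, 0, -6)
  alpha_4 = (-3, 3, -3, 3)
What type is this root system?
Compute the Cartan integers a_ij = 2(alpha_i, alpha_j)/(alpha_j, alpha_j); the resulting 4x4 Cartan matrix is
[[2, -2, -1, 0], [-1, 2, 0, -1], [-1, 0, 2, 0], [0, -1, 0, 2]].
The roots have two lengths (squared-length ratio 2:1); the short ones are alpha_{2,4}. The associated Dynkin diagram is a chain of 4 nodes with a double edge between the middle two (F_4), so the type is F_4.

F_4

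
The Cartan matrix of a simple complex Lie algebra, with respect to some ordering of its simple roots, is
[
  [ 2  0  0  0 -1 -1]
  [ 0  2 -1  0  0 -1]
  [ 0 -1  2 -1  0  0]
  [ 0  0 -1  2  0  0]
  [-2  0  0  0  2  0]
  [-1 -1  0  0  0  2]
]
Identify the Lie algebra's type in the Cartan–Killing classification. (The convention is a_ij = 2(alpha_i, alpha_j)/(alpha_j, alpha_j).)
The matrix has rank 6 with 2's on the diagonal. Reading the off-diagonal entries as Dynkin edges (a single edge where a_ij = a_ji = -1; a double or triple edge where a_ij * a_ji = 2 or 3), the diagram is a chain of 6 nodes with a double edge at one end; the terminal node there is the unique long simple root (C_6). One simple-root ordering that puts it in standard form is (alpha_4, alpha_3, alpha_2, alpha_6, alpha_1, alpha_5). So the algebra is type C_6, i.e. sp(12).

C_6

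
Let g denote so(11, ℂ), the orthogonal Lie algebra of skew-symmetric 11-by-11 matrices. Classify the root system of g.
This is so(11) with 11 odd, which has dimension 11(11-1)/2 = 55 and rank (11-1)/2 = 5. In the classification of classical Lie algebras, the orthogonal algebra so(2n+1) in an odd number of variables has type B_n; here n = 5, so the Dynkin diagram is a chain of 5 nodes with a double edge at one end; the terminal node there is the unique short simple root (B_5). Hence the type is B_5.

B_5 (so(11))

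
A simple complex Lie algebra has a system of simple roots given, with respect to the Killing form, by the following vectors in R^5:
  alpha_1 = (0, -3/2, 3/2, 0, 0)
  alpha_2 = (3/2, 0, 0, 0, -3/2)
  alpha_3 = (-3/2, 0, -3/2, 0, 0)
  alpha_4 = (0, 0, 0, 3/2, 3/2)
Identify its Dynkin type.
Compute the Cartan integers a_ij = 2(alpha_i, alpha_j)/(alpha_j, alpha_j); the resulting 4x4 Cartan matrix is
[[2, 0, -1, 0], [0, 2, -1, -1], [-1, -1, 2, 0], [0, -1, 0, 2]].
All simple roots have the same length, so the diagram is simply laced. The associated Dynkin diagram is a chain of 4 nodes with single edges (A_4), so the type is A_4 (the algebra sl(5)).

A4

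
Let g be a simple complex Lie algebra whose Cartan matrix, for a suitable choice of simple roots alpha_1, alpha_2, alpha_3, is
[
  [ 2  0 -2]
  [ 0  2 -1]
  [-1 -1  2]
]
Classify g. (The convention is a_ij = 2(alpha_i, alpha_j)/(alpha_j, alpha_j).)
The matrix has rank 3 with 2's on the diagonal. Reading the off-diagonal entries as Dynkin edges (a single edge where a_ij = a_ji = -1; a double or triple edge where a_ij * a_ji = 2 or 3), the diagram is a chain of 3 nodes with a double edge at one end; the terminal node there is the unique long simple root (C_3). One simple-root ordering that puts it in standard form is (alpha_2, alpha_3, alpha_1). So the algebra is type C_3, i.e. sp(6).

C_3 (sp(6))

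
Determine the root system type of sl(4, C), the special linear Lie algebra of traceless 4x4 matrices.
This is sl(4), which has dimension 4^2 - 1 = 15 and rank 4 - 1 = 3 (a Cartan subalgebra is the diagonal traceless matrices). In the classification of classical Lie algebras, the special linear algebra sl(n+1) has type A_n; here n = 3, so the Dynkin diagram is a chain of 3 nodes with single edges (A_3). Hence the type is A_3.

type A_3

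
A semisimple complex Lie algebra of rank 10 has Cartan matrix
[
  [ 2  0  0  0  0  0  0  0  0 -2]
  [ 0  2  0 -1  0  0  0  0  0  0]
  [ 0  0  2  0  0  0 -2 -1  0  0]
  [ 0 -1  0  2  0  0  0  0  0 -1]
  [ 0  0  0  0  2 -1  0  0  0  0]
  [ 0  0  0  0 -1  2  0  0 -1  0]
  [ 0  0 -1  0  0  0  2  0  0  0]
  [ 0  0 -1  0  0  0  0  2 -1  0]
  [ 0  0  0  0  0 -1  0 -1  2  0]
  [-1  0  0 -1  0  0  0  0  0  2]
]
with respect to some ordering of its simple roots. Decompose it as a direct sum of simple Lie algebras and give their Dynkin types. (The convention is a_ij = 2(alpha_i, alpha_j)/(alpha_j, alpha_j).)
The diagram associated to this matrix has two connected components: the simple roots {alpha_3, alpha_5, alpha_6, alpha_7, alpha_8, alpha_9} form a chain of 6 nodes with a double edge at one end; the terminal node there is the unique short simple root (B_6), and {alpha_1, alpha_2, alpha_4, alpha_10} form a chain of 4 nodes with a double edge at one end; the terminal node there is the unique long simple root (C_4). A semisimple Lie algebra decomposes uniquely as the direct sum of simple ideals, one per connected component of its Dynkin diagram, so g ≅ B_6 ⊕ C_4 (dimension 78 + 36 = 114).

B_6 + C_4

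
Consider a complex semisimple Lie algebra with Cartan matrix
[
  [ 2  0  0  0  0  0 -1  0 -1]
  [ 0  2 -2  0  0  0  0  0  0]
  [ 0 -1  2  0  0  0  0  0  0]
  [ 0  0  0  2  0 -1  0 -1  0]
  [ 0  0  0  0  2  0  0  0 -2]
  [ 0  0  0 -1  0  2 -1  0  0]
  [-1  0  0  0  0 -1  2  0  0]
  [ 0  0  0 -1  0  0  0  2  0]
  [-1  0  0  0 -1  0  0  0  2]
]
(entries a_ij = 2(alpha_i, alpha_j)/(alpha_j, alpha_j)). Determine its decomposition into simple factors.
B2 ⊕ C7

The diagram associated to this matrix has two connected components: the simple roots {alpha_2, alpha_3} form a chain of 2 nodes with a double edge at one end; the terminal node there is the unique short simple root (B_2), and {alpha_1, alpha_4, alpha_5, alpha_6, alpha_7, alpha_8, alpha_9} form a chain of 7 nodes with a double edge at one end; the terminal node there is the unique long simple root (C_7). A semisimple Lie algebra decomposes uniquely as the direct sum of simple ideals, one per connected component of its Dynkin diagram, so g ≅ B_2 ⊕ C_7 (dimension 10 + 105 = 115).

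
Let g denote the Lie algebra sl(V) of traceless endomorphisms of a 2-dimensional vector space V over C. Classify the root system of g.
type A_1

This is sl(2), which has dimension 2^2 - 1 = 3 and rank 2 - 1 = 1 (a Cartan subalgebra is the diagonal traceless matrices). In the classification of classical Lie algebras, the special linear algebra sl(n+1) has type A_n; here n = 1, so the Dynkin diagram is a chain of 1 nodes with single edges (A_1). Hence the type is A_1.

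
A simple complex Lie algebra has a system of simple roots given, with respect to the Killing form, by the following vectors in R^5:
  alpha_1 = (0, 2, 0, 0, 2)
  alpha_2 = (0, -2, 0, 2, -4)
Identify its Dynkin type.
Compute the Cartan integers a_ij = 2(alpha_i, alpha_j)/(alpha_j, alpha_j); the resulting 2x2 Cartan matrix is
[[2, -1], [-3, 2]].
The roots have two lengths (squared-length ratio 3:1); the short ones are alpha_{1}. The associated Dynkin diagram is two nodes joined by a triple edge (G_2), so the type is G_2.

G_2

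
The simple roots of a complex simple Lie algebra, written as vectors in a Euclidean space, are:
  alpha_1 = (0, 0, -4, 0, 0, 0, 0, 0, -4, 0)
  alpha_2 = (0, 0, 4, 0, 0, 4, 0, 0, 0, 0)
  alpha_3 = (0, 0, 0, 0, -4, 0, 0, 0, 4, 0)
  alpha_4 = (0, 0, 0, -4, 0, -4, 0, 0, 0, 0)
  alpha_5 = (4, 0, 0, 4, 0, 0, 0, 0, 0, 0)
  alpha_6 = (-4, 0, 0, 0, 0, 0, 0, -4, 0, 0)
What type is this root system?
A_6

Compute the Cartan integers a_ij = 2(alpha_i, alpha_j)/(alpha_j, alpha_j); the resulting 6x6 Cartan matrix is
[[2, -1, -1, 0, 0, 0], [-1, 2, 0, -1, 0, 0], [-1, 0, 2, 0, 0, 0], [0, -1, 0, 2, -1, 0], [0, 0, 0, -1, 2, -1], [0, 0, 0, 0, -1, 2]].
All simple roots have the same length, so the diagram is simply laced. The associated Dynkin diagram is a chain of 6 nodes with single edges (A_6), so the type is A_6 (the algebra sl(7)).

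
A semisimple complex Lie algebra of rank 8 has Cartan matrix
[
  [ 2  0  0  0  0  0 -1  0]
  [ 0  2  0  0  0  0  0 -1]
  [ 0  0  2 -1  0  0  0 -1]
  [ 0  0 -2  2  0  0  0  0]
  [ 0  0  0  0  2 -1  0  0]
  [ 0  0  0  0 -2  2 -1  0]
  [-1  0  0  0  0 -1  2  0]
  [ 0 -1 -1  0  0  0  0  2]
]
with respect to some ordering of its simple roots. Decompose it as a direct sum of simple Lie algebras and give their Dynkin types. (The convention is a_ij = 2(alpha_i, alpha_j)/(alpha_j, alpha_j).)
type B_4 + type C_4

The diagram associated to this matrix has two connected components: the simple roots {alpha_1, alpha_5, alpha_6, alpha_7} form a chain of 4 nodes with a double edge at one end; the terminal node there is the unique short simple root (B_4), and {alpha_2, alpha_3, alpha_4, alpha_8} form a chain of 4 nodes with a double edge at one end; the terminal node there is the unique long simple root (C_4). A semisimple Lie algebra decomposes uniquely as the direct sum of simple ideals, one per connected component of its Dynkin diagram, so g ≅ B_4 ⊕ C_4 (dimension 36 + 36 = 72).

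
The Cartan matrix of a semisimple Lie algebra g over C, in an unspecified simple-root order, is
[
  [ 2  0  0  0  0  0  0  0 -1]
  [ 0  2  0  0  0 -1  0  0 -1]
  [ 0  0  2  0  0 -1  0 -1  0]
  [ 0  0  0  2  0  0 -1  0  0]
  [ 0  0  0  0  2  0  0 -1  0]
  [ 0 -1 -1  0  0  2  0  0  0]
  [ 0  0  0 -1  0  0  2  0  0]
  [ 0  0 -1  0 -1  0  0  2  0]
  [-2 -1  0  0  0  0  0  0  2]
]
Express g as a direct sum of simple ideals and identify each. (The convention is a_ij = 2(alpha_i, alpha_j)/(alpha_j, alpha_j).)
type A_2 ⊕ type B_7

The diagram associated to this matrix has two connected components: the simple roots {alpha_4, alpha_7} form a chain of 2 nodes with single edges (A_2), and {alpha_1, alpha_2, alpha_3, alpha_5, alpha_6, alpha_8, alpha_9} form a chain of 7 nodes with a double edge at one end; the terminal node there is the unique short simple root (B_7). A semisimple Lie algebra decomposes uniquely as the direct sum of simple ideals, one per connected component of its Dynkin diagram, so g ≅ A_2 ⊕ B_7 (dimension 8 + 105 = 113).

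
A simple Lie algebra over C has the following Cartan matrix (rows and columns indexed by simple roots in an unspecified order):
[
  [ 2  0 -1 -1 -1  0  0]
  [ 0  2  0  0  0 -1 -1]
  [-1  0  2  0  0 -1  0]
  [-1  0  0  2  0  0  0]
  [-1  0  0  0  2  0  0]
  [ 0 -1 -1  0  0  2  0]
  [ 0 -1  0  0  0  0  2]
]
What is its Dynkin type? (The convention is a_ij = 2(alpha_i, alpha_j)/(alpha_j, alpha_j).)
The matrix has rank 7 with 2's on the diagonal. Reading the off-diagonal entries as Dynkin edges (a single edge where a_ij = a_ji = -1; a double or triple edge where a_ij * a_ji = 2 or 3), the diagram is a chain of 5 nodes with a fork of two nodes at one end (D_7). One simple-root ordering that puts it in standard form is (alpha_7, alpha_2, alpha_6, alpha_3, alpha_1, alpha_5, alpha_4). So the algebra is type D_7, i.e. so(14).

type D_7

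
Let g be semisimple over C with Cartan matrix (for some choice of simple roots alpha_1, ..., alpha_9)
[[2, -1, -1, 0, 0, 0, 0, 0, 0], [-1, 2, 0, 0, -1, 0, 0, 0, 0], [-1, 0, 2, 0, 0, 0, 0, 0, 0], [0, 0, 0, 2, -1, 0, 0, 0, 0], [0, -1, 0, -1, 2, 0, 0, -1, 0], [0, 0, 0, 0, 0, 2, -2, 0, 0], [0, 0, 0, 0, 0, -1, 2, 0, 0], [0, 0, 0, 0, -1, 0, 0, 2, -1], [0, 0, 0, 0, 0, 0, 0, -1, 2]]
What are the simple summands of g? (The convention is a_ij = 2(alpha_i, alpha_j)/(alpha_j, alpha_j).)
type B_2 + type E_7

The diagram associated to this matrix has two connected components: the simple roots {alpha_6, alpha_7} form a chain of 2 nodes with a double edge at one end; the terminal node there is the unique short simple root (B_2), and {alpha_1, alpha_2, alpha_3, alpha_4, alpha_5, alpha_8, alpha_9} form a chain of 6 nodes with one extra node attached to the third node from one end (E_7). A semisimple Lie algebra decomposes uniquely as the direct sum of simple ideals, one per connected component of its Dynkin diagram, so g ≅ B_2 ⊕ E_7 (dimension 10 + 133 = 143).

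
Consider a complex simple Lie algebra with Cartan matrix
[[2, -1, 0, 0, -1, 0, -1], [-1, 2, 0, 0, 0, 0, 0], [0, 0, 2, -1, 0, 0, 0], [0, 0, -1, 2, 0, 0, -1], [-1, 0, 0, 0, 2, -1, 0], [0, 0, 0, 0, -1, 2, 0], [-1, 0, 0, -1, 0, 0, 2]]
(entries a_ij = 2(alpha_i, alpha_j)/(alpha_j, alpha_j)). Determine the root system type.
type E_7

The matrix has rank 7 with 2's on the diagonal. Reading the off-diagonal entries as Dynkin edges (a single edge where a_ij = a_ji = -1; a double or triple edge where a_ij * a_ji = 2 or 3), the diagram is a chain of 6 nodes with one extra node attached to the third node from one end (E_7). One simple-root ordering that puts it in standard form is (alpha_6, alpha_2, alpha_5, alpha_1, alpha_7, alpha_4, alpha_3). So the algebra is type E_7.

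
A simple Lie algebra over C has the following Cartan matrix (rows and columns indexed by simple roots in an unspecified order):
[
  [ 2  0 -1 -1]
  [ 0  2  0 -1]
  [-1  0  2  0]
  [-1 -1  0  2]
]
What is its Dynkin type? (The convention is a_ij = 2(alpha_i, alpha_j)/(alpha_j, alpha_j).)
The matrix has rank 4 with 2's on the diagonal. Reading the off-diagonal entries as Dynkin edges (a single edge where a_ij = a_ji = -1; a double or triple edge where a_ij * a_ji = 2 or 3), the diagram is a chain of 4 nodes with single edges (A_4). One simple-root ordering that puts it in standard form is (alpha_3, alpha_1, alpha_4, alpha_2). So the algebra is type A_4, i.e. sl(5).

A_4 (sl(5))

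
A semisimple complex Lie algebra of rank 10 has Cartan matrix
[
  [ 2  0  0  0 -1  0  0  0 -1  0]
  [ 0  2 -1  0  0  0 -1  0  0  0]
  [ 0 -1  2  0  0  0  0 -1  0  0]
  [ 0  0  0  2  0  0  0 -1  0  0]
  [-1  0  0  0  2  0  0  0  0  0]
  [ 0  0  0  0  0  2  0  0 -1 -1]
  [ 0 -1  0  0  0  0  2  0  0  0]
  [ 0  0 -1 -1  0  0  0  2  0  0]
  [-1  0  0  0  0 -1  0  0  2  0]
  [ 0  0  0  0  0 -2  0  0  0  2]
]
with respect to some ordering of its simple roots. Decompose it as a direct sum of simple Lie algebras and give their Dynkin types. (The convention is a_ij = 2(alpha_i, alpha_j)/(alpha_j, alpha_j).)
The diagram associated to this matrix has two connected components: the simple roots {alpha_2, alpha_3, alpha_4, alpha_7, alpha_8} form a chain of 5 nodes with single edges (A_5), and {alpha_1, alpha_5, alpha_6, alpha_9, alpha_10} form a chain of 5 nodes with a double edge at one end; the terminal node there is the unique long simple root (C_5). A semisimple Lie algebra decomposes uniquely as the direct sum of simple ideals, one per connected component of its Dynkin diagram, so g ≅ A_5 ⊕ C_5 (dimension 35 + 55 = 90).

type A_5 + type C_5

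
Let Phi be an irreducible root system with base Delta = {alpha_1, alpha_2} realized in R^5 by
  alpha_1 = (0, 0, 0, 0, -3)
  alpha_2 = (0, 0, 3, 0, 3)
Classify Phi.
Compute the Cartan integers a_ij = 2(alpha_i, alpha_j)/(alpha_j, alpha_j); the resulting 2x2 Cartan matrix is
[[2, -1], [-2, 2]].
The roots have two lengths (squared-length ratio 2:1); the short ones are alpha_{1}. The associated Dynkin diagram is a chain of 2 nodes with a double edge at one end; the terminal node there is the unique short simple root (B_2), so the type is B_2 (the algebra so(5)).

type B_2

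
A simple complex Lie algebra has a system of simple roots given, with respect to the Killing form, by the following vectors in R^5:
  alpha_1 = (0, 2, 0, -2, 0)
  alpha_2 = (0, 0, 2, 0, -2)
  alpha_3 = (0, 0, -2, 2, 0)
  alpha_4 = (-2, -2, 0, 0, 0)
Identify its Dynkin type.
Compute the Cartan integers a_ij = 2(alpha_i, alpha_j)/(alpha_j, alpha_j); the resulting 4x4 Cartan matrix is
[[2, 0, -1, -1], [0, 2, -1, 0], [-1, -1, 2, 0], [-1, 0, 0, 2]].
All simple roots have the same length, so the diagram is simply laced. The associated Dynkin diagram is a chain of 4 nodes with single edges (A_4), so the type is A_4 (the algebra sl(5)).

A_4 (sl(5))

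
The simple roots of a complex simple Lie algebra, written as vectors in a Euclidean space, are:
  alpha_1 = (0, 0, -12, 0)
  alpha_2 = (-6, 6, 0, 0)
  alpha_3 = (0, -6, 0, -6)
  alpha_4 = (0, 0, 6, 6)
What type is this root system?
Compute the Cartan integers a_ij = 2(alpha_i, alpha_j)/(alpha_j, alpha_j); the resulting 4x4 Cartan matrix is
[[2, 0, 0, -2], [0, 2, -1, 0], [0, -1, 2, -1], [-1, 0, -1, 2]].
The roots have two lengths (squared-length ratio 2:1); the short ones are alpha_{2,3,4}. The associated Dynkin diagram is a chain of 4 nodes with a double edge at one end; the terminal node there is the unique long simple root (C_4), so the type is C_4 (the algebra sp(8)).

C_4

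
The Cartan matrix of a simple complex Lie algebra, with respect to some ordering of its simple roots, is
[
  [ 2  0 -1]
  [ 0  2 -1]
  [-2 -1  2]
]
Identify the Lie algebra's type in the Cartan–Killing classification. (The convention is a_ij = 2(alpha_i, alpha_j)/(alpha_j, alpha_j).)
The matrix has rank 3 with 2's on the diagonal. Reading the off-diagonal entries as Dynkin edges (a single edge where a_ij = a_ji = -1; a double or triple edge where a_ij * a_ji = 2 or 3), the diagram is a chain of 3 nodes with a double edge at one end; the terminal node there is the unique short simple root (B_3). One simple-root ordering that puts it in standard form is (alpha_2, alpha_3, alpha_1). So the algebra is type B_3, i.e. so(7).

B3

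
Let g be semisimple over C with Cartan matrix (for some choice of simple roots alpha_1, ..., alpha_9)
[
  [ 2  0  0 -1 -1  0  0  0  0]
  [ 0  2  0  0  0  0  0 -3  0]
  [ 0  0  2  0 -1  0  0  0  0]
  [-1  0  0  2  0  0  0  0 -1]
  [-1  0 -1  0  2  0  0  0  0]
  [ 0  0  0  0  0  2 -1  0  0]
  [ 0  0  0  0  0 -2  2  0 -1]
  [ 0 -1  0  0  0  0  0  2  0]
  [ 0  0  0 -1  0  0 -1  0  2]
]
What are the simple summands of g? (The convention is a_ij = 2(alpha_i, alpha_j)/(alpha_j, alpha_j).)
type B_7 + type G_2

The diagram associated to this matrix has two connected components: the simple roots {alpha_1, alpha_3, alpha_4, alpha_5, alpha_6, alpha_7, alpha_9} form a chain of 7 nodes with a double edge at one end; the terminal node there is the unique short simple root (B_7), and {alpha_2, alpha_8} form two nodes joined by a triple edge (G_2). A semisimple Lie algebra decomposes uniquely as the direct sum of simple ideals, one per connected component of its Dynkin diagram, so g ≅ B_7 ⊕ G_2 (dimension 105 + 14 = 119).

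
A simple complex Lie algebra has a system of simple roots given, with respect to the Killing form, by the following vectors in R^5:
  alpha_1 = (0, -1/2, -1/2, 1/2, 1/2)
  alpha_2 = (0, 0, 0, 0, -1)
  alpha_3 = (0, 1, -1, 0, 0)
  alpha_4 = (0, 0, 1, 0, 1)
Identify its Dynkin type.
Compute the Cartan integers a_ij = 2(alpha_i, alpha_j)/(alpha_j, alpha_j); the resulting 4x4 Cartan matrix is
[[2, -1, 0, 0], [-1, 2, 0, -1], [0, 0, 2, -1], [0, -2, -1, 2]].
The roots have two lengths (squared-length ratio 2:1); the short ones are alpha_{1,2}. The associated Dynkin diagram is a chain of 4 nodes with a double edge between the middle two (F_4), so the type is F_4.

type F_4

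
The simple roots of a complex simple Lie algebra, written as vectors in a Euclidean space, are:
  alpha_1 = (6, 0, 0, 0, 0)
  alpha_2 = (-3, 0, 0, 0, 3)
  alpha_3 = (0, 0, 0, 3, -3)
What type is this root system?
Compute the Cartan integers a_ij = 2(alpha_i, alpha_j)/(alpha_j, alpha_j); the resulting 3x3 Cartan matrix is
[[2, -2, 0], [-1, 2, -1], [0, -1, 2]].
The roots have two lengths (squared-length ratio 2:1); the short ones are alpha_{2,3}. The associated Dynkin diagram is a chain of 3 nodes with a double edge at one end; the terminal node there is the unique long simple root (C_3), so the type is C_3 (the algebra sp(6)).

C3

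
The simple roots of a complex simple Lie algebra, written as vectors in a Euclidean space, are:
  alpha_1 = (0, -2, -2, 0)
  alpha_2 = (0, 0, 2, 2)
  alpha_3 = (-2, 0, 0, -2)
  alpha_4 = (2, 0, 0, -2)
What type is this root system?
D_4 (so(8))

Compute the Cartan integers a_ij = 2(alpha_i, alpha_j)/(alpha_j, alpha_j); the resulting 4x4 Cartan matrix is
[[2, -1, 0, 0], [-1, 2, -1, -1], [0, -1, 2, 0], [0, -1, 0, 2]].
All simple roots have the same length, so the diagram is simply laced. The associated Dynkin diagram is a chain of 2 nodes with a fork of two nodes at one end (D_4), so the type is D_4 (the algebra so(8)).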